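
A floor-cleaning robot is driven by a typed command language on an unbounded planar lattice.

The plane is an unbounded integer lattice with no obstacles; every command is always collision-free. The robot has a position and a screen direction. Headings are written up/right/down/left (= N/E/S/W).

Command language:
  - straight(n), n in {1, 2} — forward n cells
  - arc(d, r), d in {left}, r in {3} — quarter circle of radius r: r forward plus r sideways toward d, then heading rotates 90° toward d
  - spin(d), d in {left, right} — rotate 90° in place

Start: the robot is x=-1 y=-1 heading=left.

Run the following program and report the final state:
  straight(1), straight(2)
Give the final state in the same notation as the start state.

t0: x=-1 y=-1 heading=left
t=1 straight(1) ⇒ x=-2 y=-1 heading=left
t=2 straight(2) ⇒ x=-4 y=-1 heading=left

x=-4 y=-1 heading=left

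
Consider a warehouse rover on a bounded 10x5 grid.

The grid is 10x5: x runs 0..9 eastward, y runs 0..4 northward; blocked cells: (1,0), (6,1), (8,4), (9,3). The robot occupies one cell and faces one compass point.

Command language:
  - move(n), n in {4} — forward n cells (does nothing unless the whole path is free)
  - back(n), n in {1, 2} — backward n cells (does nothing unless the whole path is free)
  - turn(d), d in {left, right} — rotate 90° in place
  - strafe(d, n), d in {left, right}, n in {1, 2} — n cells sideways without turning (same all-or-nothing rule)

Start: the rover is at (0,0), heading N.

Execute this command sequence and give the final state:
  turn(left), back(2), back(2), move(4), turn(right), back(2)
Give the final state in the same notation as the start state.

at (0,0), heading N

begin: at (0,0), heading N
step 1 (turn(left)): at (0,0), heading W
step 2 (back(2)): at (0,0), heading W
step 3 (back(2)): at (0,0), heading W
step 4 (move(4)): at (0,0), heading W
step 5 (turn(right)): at (0,0), heading N
step 6 (back(2)): at (0,0), heading N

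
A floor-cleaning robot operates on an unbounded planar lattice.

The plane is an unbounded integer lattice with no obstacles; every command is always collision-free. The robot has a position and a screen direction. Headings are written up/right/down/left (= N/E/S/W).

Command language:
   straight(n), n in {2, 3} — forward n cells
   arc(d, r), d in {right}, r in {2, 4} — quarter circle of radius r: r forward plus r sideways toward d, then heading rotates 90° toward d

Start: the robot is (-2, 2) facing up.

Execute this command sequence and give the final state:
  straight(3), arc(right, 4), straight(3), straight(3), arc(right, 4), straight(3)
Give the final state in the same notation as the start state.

start: (-2, 2) facing up
step 1 (straight(3)): (-2, 5) facing up
step 2 (arc(right, 4)): (2, 9) facing right
step 3 (straight(3)): (5, 9) facing right
step 4 (straight(3)): (8, 9) facing right
step 5 (arc(right, 4)): (12, 5) facing down
step 6 (straight(3)): (12, 2) facing down

(12, 2) facing down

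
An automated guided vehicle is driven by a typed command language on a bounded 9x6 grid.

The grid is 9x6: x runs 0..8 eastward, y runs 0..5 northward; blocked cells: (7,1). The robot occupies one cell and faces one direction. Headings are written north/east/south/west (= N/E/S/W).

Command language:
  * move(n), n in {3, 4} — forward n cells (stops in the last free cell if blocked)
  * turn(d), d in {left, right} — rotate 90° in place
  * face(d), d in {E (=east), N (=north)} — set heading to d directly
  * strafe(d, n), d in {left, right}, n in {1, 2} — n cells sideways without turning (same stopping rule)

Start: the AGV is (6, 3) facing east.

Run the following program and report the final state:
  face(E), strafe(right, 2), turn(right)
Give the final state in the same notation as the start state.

(6, 1) facing south

initial: (6, 3) facing east
1. face(E) → (6, 3) facing east
2. strafe(right, 2) → (6, 1) facing east
3. turn(right) → (6, 1) facing south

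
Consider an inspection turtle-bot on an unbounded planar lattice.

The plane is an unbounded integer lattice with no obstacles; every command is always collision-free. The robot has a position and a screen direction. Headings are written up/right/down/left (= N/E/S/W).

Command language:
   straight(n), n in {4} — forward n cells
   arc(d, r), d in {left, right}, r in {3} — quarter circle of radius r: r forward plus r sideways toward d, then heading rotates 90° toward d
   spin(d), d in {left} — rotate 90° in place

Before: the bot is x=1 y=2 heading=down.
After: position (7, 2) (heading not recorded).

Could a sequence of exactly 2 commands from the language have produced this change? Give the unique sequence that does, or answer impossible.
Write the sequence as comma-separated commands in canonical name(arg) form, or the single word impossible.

t0: x=1 y=2 heading=down
[1] after arc(left, 3): x=4 y=-1 heading=right
[2] after arc(left, 3): x=7 y=2 heading=up
no rival 2-sequence matches.

arc(left, 3), arc(left, 3)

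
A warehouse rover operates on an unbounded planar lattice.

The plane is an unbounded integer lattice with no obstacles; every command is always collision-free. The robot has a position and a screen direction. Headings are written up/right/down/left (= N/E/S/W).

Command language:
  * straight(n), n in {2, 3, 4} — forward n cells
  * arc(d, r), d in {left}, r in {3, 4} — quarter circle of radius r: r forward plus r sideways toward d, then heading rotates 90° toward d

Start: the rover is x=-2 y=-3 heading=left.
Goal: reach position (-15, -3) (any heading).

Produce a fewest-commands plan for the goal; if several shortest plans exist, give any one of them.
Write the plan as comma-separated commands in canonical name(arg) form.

start: x=-2 y=-3 heading=left
step 1 (straight(4)): x=-6 y=-3 heading=left
step 2 (straight(4)): x=-10 y=-3 heading=left
step 3 (straight(3)): x=-13 y=-3 heading=left
step 4 (straight(2)): x=-15 y=-3 heading=left
no 3-step plan works, so 4 is optimal.

straight(4), straight(4), straight(3), straight(2)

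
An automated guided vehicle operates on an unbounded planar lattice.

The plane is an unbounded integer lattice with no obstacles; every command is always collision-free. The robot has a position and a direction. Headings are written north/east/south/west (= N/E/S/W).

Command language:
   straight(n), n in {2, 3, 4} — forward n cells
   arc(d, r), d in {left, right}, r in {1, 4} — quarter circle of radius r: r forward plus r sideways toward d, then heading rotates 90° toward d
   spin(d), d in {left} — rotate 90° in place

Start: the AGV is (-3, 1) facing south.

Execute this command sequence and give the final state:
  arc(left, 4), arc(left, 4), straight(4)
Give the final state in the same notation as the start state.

(5, 5) facing north

begin: (-3, 1) facing south
step 1 (arc(left, 4)): (1, -3) facing east
step 2 (arc(left, 4)): (5, 1) facing north
step 3 (straight(4)): (5, 5) facing north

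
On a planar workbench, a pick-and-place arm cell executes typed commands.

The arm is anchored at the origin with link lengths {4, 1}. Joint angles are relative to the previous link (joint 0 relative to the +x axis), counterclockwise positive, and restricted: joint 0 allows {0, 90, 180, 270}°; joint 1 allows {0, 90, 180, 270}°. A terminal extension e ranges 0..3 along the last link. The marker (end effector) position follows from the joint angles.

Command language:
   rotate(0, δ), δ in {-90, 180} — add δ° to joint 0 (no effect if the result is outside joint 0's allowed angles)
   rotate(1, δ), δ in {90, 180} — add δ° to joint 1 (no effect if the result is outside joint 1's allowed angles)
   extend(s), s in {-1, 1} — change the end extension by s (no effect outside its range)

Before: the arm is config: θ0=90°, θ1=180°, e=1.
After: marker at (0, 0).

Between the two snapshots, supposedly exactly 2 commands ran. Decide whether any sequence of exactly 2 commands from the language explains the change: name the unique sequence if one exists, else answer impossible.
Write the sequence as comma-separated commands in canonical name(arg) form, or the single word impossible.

extend(1), extend(1)

begin: config: θ0=90°, θ1=180°, e=1
1. extend(1) → config: θ0=90°, θ1=180°, e=2
2. extend(1) → config: θ0=90°, θ1=180°, e=3
no rival 2-sequence matches.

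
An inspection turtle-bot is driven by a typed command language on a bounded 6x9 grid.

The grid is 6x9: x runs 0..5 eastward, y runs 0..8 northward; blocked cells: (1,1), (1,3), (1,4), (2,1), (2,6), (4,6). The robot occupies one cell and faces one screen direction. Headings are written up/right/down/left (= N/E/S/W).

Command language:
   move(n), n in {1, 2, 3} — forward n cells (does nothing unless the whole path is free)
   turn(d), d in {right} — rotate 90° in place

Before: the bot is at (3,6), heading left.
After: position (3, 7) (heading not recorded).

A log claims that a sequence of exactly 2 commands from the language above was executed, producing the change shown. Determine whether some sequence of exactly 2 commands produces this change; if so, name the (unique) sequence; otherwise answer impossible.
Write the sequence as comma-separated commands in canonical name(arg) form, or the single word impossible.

key: running move(1) before turn(right) would end elsewhere — order is forced
initial: at (3,6), heading left
1. turn(right) → at (3,6), heading up
2. move(1) → at (3,7), heading up
no other 2-command option fits: unique.

turn(right), move(1)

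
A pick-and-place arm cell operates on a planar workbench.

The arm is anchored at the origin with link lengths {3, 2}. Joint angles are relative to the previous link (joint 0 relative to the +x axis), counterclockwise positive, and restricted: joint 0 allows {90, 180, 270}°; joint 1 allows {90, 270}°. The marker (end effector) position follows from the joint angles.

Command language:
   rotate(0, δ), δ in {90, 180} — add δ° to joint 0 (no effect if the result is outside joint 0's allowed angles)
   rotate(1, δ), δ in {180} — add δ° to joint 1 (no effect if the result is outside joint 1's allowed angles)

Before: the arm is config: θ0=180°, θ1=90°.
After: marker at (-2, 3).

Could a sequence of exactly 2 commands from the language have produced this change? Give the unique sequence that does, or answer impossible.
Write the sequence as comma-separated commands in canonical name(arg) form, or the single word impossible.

rotate(0, 90), rotate(0, 180)

key: running rotate(0, 180) before rotate(0, 90) would end elsewhere — order is forced
t0: config: θ0=180°, θ1=90°
t=1 rotate(0, 90) ⇒ config: θ0=270°, θ1=90°
t=2 rotate(0, 180) ⇒ config: θ0=90°, θ1=90°
uniquely the one of 9 2-step routes that fits.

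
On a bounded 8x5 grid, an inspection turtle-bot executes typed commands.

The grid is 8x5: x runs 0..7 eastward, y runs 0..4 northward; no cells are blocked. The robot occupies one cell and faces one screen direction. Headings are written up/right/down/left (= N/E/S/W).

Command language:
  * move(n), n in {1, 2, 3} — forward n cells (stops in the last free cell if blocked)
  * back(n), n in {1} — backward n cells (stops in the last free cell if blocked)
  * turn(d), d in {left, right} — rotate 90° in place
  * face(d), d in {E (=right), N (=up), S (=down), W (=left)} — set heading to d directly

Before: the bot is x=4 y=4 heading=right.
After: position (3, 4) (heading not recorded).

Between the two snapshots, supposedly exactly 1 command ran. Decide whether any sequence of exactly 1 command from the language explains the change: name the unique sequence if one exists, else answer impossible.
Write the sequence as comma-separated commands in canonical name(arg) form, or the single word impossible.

begin: x=4 y=4 heading=right
step 1 (back(1)): x=3 y=4 heading=right
no other 1-command option fits: unique.

back(1)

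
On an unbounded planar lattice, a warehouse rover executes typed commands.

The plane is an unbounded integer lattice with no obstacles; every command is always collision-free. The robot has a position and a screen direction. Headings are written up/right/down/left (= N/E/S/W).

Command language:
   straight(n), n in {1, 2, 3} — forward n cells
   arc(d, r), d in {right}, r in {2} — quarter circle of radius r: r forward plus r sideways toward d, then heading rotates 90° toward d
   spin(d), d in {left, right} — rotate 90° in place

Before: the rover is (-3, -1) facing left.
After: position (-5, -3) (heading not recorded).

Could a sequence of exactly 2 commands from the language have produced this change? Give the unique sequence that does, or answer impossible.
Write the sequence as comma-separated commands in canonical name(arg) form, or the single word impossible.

key: order matters: swapping spin(left) and arc(right, 2) lands elsewhere
start: (-3, -1) facing left
[1] after spin(left): (-3, -1) facing down
[2] after arc(right, 2): (-5, -3) facing left
no other 2-command option fits: unique.

spin(left), arc(right, 2)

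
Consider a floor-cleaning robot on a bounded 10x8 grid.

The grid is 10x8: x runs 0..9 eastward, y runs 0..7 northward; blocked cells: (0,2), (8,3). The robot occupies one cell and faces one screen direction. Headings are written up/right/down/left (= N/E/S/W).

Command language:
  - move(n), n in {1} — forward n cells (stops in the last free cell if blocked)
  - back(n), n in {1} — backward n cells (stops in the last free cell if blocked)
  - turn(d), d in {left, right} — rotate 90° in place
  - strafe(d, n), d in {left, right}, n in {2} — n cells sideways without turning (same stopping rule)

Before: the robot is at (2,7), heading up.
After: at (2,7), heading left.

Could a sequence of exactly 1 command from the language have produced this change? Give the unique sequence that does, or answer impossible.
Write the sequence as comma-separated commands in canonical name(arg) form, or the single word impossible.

key: (2,7) unchanged — the single command moves nothing
t0: at (2,7), heading up
step 1 (turn(left)): at (2,7), heading left
all 6 alternatives checked — unique.

turn(left)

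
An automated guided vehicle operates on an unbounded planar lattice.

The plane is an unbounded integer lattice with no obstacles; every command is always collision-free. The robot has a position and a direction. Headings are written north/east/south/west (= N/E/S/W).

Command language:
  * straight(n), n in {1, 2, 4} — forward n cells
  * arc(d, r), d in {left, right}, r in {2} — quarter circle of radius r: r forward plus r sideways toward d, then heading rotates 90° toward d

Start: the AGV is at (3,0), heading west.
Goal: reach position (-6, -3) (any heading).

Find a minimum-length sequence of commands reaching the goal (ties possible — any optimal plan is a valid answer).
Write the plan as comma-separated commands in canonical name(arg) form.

straight(2), straight(4), straight(1), arc(left, 2), straight(1)

t0: at (3,0), heading west
[1] after straight(2): at (1,0), heading west
[2] after straight(4): at (-3,0), heading west
[3] after straight(1): at (-4,0), heading west
[4] after arc(left, 2): at (-6,-2), heading south
[5] after straight(1): at (-6,-3), heading south
nothing shorter than 5 reaches the goal.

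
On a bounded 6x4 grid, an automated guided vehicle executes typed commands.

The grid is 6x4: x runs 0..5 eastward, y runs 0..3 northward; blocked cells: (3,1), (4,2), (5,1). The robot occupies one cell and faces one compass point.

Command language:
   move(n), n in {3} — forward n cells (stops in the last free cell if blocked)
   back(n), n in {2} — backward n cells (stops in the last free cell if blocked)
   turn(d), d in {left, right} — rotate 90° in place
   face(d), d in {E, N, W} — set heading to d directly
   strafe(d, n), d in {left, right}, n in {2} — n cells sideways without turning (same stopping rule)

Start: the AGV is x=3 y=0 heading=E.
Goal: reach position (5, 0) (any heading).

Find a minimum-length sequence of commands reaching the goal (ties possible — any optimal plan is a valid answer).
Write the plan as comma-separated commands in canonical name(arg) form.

move(3)

initial: x=3 y=0 heading=E
1. move(3) → x=5 y=0 heading=E
shorter routes all fall short; 1 is best.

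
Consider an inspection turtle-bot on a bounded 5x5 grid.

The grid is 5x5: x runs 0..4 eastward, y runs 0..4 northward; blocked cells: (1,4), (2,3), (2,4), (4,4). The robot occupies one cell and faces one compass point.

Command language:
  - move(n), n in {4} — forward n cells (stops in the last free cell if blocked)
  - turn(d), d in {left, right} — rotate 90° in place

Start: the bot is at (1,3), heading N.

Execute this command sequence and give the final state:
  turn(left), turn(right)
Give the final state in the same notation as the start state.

at (1,3), heading N

from: at (1,3), heading N
t=1 turn(left) ⇒ at (1,3), heading W
t=2 turn(right) ⇒ at (1,3), heading N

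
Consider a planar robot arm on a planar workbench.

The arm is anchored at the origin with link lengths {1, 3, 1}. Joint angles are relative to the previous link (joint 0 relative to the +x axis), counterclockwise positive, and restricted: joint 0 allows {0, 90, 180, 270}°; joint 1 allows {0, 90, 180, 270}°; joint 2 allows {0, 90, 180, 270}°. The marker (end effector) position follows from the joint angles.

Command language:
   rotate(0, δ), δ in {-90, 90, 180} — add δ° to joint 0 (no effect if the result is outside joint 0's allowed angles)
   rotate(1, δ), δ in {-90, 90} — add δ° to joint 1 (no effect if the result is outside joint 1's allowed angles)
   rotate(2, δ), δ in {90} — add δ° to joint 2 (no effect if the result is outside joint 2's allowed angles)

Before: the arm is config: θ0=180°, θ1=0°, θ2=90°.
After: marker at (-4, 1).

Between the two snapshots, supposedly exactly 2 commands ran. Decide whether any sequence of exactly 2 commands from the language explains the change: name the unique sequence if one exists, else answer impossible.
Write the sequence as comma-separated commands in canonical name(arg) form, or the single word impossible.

rotate(2, 90), rotate(2, 90)

from: config: θ0=180°, θ1=0°, θ2=90°
1. rotate(2, 90) → config: θ0=180°, θ1=0°, θ2=180°
2. rotate(2, 90) → config: θ0=180°, θ1=0°, θ2=270°
no rival 2-sequence matches.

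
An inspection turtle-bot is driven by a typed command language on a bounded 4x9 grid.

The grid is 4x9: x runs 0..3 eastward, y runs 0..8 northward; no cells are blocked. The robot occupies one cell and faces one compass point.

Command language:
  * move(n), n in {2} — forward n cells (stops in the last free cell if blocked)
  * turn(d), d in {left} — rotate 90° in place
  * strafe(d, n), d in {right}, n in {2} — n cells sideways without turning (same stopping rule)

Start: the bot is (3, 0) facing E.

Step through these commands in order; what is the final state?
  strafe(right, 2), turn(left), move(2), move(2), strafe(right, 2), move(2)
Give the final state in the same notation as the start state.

(3, 6) facing N

from: (3, 0) facing E
1. strafe(right, 2) → (3, 0) facing E
2. turn(left) → (3, 0) facing N
3. move(2) → (3, 2) facing N
4. move(2) → (3, 4) facing N
5. strafe(right, 2) → (3, 4) facing N
6. move(2) → (3, 6) facing N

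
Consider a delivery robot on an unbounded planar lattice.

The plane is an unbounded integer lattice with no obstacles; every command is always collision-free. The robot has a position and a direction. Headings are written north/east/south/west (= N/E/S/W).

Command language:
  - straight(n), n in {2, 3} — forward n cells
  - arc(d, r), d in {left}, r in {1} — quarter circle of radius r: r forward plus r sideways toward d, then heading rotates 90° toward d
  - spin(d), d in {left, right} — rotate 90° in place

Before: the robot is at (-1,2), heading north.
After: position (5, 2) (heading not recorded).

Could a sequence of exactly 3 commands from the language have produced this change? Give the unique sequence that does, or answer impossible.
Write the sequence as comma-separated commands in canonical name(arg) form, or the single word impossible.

spin(right), straight(3), straight(3)

key: order matters: swapping spin(right) and straight(3) lands elsewhere
t0: at (-1,2), heading north
step 1 (spin(right)): at (-1,2), heading east
step 2 (straight(3)): at (2,2), heading east
step 3 (straight(3)): at (5,2), heading east
all 125 alternatives checked — unique.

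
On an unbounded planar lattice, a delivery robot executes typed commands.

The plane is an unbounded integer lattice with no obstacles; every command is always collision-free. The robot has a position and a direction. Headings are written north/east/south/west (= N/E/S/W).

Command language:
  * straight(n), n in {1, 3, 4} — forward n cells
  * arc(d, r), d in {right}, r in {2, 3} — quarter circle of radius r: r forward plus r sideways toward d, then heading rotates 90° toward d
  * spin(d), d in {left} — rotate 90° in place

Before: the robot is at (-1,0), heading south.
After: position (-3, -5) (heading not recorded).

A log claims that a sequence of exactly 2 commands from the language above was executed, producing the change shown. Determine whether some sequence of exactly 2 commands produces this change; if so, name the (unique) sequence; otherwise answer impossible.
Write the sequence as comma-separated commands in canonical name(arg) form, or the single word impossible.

key: running arc(right, 2) before straight(3) would end elsewhere — order is forced
from: at (-1,0), heading south
[1] after straight(3): at (-1,-3), heading south
[2] after arc(right, 2): at (-3,-5), heading west
all 36 alternatives checked — unique.

straight(3), arc(right, 2)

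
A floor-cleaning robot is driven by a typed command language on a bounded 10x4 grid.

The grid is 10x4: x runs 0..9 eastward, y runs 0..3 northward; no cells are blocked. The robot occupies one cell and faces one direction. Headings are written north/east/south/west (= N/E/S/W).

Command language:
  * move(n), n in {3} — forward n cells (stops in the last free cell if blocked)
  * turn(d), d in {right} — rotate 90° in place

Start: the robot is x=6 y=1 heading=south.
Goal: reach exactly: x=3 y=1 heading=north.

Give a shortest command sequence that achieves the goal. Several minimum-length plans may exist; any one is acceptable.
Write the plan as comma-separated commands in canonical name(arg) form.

turn(right), move(3), turn(right)

initial: x=6 y=1 heading=south
t=1 turn(right) ⇒ x=6 y=1 heading=west
t=2 move(3) ⇒ x=3 y=1 heading=west
t=3 turn(right) ⇒ x=3 y=1 heading=north
no 2-step plan works, so 3 is optimal.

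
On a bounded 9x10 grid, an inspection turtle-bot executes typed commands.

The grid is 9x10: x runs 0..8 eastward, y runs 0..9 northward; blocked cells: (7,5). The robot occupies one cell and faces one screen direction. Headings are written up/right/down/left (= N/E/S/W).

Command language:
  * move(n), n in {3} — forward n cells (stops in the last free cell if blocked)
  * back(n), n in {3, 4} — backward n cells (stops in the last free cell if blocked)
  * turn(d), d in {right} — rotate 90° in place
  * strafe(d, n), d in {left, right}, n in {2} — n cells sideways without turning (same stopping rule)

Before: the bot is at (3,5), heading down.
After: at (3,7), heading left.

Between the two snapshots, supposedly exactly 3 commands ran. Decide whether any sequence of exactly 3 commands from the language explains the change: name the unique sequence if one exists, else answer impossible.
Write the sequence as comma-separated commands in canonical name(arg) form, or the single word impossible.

key: order matters: swapping back(4) and strafe(left, 2) lands elsewhere
initial: at (3,5), heading down
[1] after back(4): at (3,9), heading down
[2] after turn(right): at (3,9), heading left
[3] after strafe(left, 2): at (3,7), heading left
uniquely the one of 216 3-step routes that fits.

back(4), turn(right), strafe(left, 2)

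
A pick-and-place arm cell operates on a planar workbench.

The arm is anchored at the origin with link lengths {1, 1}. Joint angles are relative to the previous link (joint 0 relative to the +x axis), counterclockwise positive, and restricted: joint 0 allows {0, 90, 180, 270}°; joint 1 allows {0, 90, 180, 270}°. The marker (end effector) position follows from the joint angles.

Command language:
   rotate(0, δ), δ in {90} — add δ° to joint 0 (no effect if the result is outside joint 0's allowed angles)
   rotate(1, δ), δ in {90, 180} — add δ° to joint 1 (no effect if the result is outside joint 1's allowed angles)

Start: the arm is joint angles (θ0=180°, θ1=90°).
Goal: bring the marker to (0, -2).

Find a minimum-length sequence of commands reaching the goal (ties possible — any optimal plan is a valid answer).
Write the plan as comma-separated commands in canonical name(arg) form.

begin: joint angles (θ0=180°, θ1=90°)
step 1 (rotate(1, 90)): joint angles (θ0=180°, θ1=180°)
step 2 (rotate(0, 90)): joint angles (θ0=270°, θ1=180°)
step 3 (rotate(1, 180)): joint angles (θ0=270°, θ1=0°)
minimal: 3 command(s), checked below 3.

rotate(1, 90), rotate(0, 90), rotate(1, 180)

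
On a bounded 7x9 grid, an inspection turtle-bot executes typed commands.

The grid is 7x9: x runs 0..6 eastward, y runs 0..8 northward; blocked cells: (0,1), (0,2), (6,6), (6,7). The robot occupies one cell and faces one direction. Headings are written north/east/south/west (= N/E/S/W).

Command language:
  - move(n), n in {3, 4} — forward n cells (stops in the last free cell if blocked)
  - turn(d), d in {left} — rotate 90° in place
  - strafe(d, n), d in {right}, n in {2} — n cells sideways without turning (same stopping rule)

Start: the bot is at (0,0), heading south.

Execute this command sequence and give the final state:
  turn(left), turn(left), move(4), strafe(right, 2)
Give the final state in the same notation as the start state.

at (2,0), heading north

start: at (0,0), heading south
1. turn(left) → at (0,0), heading east
2. turn(left) → at (0,0), heading north
3. move(4) → at (0,0), heading north
4. strafe(right, 2) → at (2,0), heading north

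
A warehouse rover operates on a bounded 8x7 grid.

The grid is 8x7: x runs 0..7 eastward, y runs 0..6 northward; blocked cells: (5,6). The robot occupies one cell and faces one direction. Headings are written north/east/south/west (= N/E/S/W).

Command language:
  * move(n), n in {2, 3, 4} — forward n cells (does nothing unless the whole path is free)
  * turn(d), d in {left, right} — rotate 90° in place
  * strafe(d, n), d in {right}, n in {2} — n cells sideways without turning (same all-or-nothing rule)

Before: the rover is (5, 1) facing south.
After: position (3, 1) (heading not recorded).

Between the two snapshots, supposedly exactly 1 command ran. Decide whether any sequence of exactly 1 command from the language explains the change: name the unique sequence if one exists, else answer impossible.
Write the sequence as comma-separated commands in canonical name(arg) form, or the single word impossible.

strafe(right, 2)

begin: (5, 1) facing south
1. strafe(right, 2) → (3, 1) facing south
all 6 alternatives checked — unique.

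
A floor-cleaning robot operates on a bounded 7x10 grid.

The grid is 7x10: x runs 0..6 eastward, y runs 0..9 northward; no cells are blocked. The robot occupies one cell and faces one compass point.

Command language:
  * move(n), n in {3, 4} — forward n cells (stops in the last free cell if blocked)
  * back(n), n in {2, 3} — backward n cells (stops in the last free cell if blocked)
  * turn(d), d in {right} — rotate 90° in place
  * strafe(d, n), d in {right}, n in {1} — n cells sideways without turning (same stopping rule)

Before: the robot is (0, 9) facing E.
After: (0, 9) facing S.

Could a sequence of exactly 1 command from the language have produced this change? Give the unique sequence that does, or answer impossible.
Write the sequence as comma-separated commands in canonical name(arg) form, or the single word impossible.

turn(right)

key: parked at (0,9) the whole time — nothing moves the robot
from: (0, 9) facing E
step 1 (turn(right)): (0, 9) facing S
no rival 1-sequence matches.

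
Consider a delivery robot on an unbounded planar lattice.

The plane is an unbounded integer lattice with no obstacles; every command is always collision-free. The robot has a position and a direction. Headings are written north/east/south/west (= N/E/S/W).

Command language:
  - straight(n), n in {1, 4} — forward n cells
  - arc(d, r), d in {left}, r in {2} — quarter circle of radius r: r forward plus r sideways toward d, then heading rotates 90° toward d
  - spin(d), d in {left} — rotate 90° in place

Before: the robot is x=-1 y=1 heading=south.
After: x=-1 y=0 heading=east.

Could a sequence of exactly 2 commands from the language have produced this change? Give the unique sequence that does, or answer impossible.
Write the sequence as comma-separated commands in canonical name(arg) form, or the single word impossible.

straight(1), spin(left)

key: order matters: swapping straight(1) and spin(left) lands elsewhere
begin: x=-1 y=1 heading=south
[1] after straight(1): x=-1 y=0 heading=south
[2] after spin(left): x=-1 y=0 heading=east
no rival 2-sequence matches.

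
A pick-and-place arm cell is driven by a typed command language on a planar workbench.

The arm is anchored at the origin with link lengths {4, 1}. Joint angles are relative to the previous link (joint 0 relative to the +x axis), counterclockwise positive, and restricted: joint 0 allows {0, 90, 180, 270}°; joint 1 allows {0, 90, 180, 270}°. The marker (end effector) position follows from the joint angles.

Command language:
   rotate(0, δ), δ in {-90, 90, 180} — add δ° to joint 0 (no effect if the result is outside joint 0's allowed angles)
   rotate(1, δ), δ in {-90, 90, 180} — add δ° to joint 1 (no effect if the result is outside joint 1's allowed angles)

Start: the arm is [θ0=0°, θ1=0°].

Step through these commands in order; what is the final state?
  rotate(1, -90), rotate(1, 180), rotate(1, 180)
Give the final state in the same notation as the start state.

from: [θ0=0°, θ1=0°]
1. rotate(1, -90) → [θ0=0°, θ1=270°]
2. rotate(1, 180) → [θ0=0°, θ1=90°]
3. rotate(1, 180) → [θ0=0°, θ1=270°]

[θ0=0°, θ1=270°]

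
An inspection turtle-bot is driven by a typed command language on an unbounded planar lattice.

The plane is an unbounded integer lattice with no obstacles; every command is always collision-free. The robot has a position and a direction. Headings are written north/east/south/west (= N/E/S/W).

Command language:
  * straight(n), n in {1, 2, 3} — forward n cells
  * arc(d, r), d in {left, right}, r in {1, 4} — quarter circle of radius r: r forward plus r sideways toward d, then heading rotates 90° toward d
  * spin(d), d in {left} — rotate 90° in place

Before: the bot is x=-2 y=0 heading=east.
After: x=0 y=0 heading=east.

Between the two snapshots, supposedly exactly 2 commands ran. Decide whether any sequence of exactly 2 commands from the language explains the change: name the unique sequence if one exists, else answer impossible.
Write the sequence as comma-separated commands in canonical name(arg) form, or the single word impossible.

straight(1), straight(1)

key: heading stays E — no command in the sequence turns
from: x=-2 y=0 heading=east
[1] after straight(1): x=-1 y=0 heading=east
[2] after straight(1): x=0 y=0 heading=east
uniquely the one of 64 2-step routes that fits.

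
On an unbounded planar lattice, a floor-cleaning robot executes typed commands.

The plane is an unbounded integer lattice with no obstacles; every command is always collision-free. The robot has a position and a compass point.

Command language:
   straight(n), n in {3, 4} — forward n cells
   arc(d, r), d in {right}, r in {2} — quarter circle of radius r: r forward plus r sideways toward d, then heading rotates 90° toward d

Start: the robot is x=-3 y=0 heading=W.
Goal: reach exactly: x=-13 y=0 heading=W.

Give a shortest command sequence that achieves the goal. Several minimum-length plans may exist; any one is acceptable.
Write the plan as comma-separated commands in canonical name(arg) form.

straight(4), straight(3), straight(3)

t0: x=-3 y=0 heading=W
1. straight(4) → x=-7 y=0 heading=W
2. straight(3) → x=-10 y=0 heading=W
3. straight(3) → x=-13 y=0 heading=W
no 2-step plan works, so 3 is optimal.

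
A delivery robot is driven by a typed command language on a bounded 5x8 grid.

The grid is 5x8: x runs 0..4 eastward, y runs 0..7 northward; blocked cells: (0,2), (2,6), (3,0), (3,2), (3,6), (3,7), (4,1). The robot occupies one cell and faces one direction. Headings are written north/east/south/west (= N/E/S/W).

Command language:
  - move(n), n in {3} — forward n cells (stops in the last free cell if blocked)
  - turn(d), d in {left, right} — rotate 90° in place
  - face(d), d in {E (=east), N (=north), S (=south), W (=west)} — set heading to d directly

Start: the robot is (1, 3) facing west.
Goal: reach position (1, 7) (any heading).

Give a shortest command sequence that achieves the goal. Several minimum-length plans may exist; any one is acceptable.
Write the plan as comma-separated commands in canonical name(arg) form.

face(N), move(3), move(3)

from: (1, 3) facing west
t=1 face(N) ⇒ (1, 3) facing north
t=2 move(3) ⇒ (1, 6) facing north
t=3 move(3) ⇒ (1, 7) facing north
no 2-step plan works, so 3 is optimal.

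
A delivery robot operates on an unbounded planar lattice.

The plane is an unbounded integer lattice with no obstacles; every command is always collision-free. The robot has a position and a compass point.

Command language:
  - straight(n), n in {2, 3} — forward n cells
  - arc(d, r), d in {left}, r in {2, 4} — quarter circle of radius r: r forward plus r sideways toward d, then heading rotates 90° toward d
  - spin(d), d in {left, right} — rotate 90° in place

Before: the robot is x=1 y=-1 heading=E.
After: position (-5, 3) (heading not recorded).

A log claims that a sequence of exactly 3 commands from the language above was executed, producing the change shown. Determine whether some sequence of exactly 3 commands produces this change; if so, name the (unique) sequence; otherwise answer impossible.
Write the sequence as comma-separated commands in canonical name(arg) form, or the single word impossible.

spin(left), arc(left, 4), straight(2)

key: running straight(2) before spin(left) would end elsewhere — order is forced
t0: x=1 y=-1 heading=E
1. spin(left) → x=1 y=-1 heading=N
2. arc(left, 4) → x=-3 y=3 heading=W
3. straight(2) → x=-5 y=3 heading=W
all 216 alternatives checked — unique.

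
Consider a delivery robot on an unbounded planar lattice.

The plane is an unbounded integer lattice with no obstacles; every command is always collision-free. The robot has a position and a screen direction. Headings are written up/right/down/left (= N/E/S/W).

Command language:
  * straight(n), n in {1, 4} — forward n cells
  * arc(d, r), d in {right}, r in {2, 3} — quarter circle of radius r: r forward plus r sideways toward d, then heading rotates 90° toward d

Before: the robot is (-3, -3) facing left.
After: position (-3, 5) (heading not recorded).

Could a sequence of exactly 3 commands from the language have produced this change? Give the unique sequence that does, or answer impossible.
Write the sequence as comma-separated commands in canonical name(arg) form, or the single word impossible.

arc(right, 2), straight(4), arc(right, 2)

initial: (-3, -3) facing left
1. arc(right, 2) → (-5, -1) facing up
2. straight(4) → (-5, 3) facing up
3. arc(right, 2) → (-3, 5) facing right
no other 3-command option fits: unique.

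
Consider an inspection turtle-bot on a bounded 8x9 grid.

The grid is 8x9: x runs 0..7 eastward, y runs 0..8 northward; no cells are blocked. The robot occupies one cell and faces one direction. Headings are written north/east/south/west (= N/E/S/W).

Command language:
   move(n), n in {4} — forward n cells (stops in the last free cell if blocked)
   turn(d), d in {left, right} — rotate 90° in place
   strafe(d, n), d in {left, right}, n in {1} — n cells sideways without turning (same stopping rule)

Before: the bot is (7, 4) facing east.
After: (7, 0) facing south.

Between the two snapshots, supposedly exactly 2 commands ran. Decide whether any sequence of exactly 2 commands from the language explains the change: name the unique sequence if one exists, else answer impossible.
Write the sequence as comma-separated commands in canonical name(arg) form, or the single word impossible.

key: cell and facing (now S) both changed — the 2 commands mix motion and turning
start: (7, 4) facing east
1. turn(right) → (7, 4) facing south
2. move(4) → (7, 0) facing south
all 25 alternatives checked — unique.

turn(right), move(4)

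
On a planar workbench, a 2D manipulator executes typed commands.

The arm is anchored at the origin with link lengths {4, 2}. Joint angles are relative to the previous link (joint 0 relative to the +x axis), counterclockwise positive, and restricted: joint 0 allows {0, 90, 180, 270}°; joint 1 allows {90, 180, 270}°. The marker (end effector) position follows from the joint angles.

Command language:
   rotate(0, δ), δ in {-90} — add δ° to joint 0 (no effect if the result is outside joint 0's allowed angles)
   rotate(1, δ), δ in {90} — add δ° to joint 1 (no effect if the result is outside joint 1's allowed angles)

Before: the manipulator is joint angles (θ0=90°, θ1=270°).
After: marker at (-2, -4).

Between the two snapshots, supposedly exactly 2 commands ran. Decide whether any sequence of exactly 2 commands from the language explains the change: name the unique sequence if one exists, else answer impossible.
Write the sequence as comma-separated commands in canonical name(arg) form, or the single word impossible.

start: joint angles (θ0=90°, θ1=270°)
step 1 (rotate(0, -90)): joint angles (θ0=0°, θ1=270°)
step 2 (rotate(0, -90)): joint angles (θ0=270°, θ1=270°)
uniquely the one of 4 2-step routes that fits.

rotate(0, -90), rotate(0, -90)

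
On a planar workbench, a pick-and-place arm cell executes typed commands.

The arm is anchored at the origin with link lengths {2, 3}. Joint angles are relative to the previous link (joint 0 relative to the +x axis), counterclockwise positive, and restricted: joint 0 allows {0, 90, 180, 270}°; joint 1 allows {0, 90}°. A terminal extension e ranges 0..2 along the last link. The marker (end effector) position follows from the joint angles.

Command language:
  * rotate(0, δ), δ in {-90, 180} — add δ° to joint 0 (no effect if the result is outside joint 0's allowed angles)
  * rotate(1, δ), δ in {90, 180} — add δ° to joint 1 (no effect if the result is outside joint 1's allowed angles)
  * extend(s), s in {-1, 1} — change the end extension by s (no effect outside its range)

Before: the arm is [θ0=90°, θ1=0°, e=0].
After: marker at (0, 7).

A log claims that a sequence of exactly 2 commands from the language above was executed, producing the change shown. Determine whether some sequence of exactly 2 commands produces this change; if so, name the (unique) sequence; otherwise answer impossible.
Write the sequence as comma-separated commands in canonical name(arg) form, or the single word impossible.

extend(1), extend(1)

from: [θ0=90°, θ1=0°, e=0]
step 1 (extend(1)): [θ0=90°, θ1=0°, e=1]
step 2 (extend(1)): [θ0=90°, θ1=0°, e=2]
all 36 alternatives checked — unique.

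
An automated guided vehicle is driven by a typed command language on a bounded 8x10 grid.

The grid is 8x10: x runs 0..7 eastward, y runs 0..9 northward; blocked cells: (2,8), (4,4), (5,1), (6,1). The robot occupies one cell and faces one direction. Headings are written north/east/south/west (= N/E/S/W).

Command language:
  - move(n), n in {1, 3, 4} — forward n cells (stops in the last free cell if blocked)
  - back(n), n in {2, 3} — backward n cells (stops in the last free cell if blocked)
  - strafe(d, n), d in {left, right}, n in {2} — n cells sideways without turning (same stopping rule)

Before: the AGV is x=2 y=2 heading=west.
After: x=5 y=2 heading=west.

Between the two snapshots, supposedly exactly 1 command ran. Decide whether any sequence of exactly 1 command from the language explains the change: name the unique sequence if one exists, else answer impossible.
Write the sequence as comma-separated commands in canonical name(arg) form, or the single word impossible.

back(3)

key: heading stays W — the single command does not turn
t0: x=2 y=2 heading=west
step 1 (back(3)): x=5 y=2 heading=west
uniquely the one of 7 1-step routes that fits.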